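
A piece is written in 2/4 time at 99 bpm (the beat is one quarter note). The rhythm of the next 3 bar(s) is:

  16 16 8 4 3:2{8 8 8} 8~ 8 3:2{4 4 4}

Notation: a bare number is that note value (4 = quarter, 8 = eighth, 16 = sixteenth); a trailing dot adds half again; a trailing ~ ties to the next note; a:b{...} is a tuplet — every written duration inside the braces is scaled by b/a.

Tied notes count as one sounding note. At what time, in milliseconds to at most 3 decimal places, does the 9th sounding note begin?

note 9 onset = 4b = 2424.242ms

1. 0.0ms @ 0 + 151.515ms (1/4)
2. 151.515ms @ 1/4 + 151.515ms (1/4)
3. 303.03ms @ 1/2 + 303.03ms (1/2)
4. 606.061ms @ 1 + 606.061ms (1)
5. 1212.121ms @ 2 + 202.02ms (1/3)
6. 1414.141ms @ 7/3 + 202.02ms (1/3)
7. 1616.162ms @ 8/3 + 202.02ms (1/3)
8. 1818.182ms @ 3 + 606.061ms (1)
9. 2424.242ms @ 4 + 404.04ms (2/3)
10. 2828.283ms @ 14/3 + 404.04ms (2/3)
11. 3232.323ms @ 16/3 + 404.04ms (2/3)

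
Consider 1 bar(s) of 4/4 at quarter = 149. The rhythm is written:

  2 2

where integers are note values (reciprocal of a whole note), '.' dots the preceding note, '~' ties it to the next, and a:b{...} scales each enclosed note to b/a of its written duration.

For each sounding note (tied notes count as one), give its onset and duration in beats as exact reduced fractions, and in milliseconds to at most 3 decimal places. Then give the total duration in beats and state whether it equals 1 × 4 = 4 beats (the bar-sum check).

1) 0.0ms=0b +805.369ms=2b
2) 805.369ms=2b +805.369ms=2b
Σ=4b of 4 (149bpm 4/4) — PASS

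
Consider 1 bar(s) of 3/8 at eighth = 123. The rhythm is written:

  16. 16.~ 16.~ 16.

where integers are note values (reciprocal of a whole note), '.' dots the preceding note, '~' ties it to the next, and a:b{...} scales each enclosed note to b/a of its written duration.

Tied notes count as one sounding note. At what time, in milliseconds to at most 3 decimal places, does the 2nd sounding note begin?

1. 0.0ms @ 0 + 365.854ms (3/4)
2. 365.854ms @ 3/4 + 1097.561ms (9/4)

note 2 onset = 3/4b = 365.854ms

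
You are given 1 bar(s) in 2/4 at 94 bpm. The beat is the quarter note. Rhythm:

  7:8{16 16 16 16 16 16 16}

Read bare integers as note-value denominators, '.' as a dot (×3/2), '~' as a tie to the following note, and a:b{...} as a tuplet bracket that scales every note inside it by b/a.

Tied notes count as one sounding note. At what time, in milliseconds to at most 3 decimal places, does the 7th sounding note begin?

1. 0.0ms @ 0 + 182.371ms (2/7)
2. 182.371ms @ 2/7 + 182.371ms (2/7)
3. 364.742ms @ 4/7 + 182.371ms (2/7)
4. 547.112ms @ 6/7 + 182.371ms (2/7)
5. 729.483ms @ 8/7 + 182.371ms (2/7)
6. 911.854ms @ 10/7 + 182.371ms (2/7)
7. 1094.225ms @ 12/7 + 182.371ms (2/7)

note 7 onset = 12/7b = 1094.225ms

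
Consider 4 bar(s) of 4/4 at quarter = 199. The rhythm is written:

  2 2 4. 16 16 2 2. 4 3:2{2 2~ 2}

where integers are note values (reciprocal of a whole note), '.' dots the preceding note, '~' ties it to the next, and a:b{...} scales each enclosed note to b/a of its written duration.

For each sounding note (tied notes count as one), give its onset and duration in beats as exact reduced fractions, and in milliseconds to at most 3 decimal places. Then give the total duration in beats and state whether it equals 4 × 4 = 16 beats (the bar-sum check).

1) 0.0ms=0b +603.015ms=2b
2) 603.015ms=2b +603.015ms=2b
3) 1206.03ms=4b +452.261ms=3/2b
4) 1658.291ms=11/2b +75.377ms=1/4b
5) 1733.668ms=23/4b +75.377ms=1/4b
6) 1809.045ms=6b +603.015ms=2b
7) 2412.06ms=8b +904.523ms=3b
8) 3316.583ms=11b +301.508ms=1b
9) 3618.09ms=12b +402.01ms=4/3b
10) 4020.101ms=40/3b +804.02ms=8/3b
Σ=16b of 16 (199bpm 4/4) — PASS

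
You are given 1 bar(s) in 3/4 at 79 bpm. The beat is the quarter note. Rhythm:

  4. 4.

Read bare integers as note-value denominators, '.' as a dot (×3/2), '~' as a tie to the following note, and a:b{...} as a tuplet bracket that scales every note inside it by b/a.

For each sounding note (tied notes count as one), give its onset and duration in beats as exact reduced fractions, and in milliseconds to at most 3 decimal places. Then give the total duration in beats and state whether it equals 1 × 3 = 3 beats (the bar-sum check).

1) 0.0ms=0b +1139.241ms=3/2b
2) 1139.241ms=3/2b +1139.241ms=3/2b
Σ=3b of 3 (79bpm 3/4) — PASS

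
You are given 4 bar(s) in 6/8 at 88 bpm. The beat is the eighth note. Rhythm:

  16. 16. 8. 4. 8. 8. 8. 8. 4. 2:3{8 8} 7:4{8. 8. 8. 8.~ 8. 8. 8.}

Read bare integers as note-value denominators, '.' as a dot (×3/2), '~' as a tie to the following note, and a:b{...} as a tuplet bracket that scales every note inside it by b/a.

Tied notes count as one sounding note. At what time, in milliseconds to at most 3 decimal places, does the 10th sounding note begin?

1. 0.0ms @ 0 + 511.364ms (3/4)
2. 511.364ms @ 3/4 + 511.364ms (3/4)
3. 1022.727ms @ 3/2 + 1022.727ms (3/2)
4. 2045.455ms @ 3 + 2045.455ms (3)
5. 4090.909ms @ 6 + 1022.727ms (3/2)
6. 5113.636ms @ 15/2 + 1022.727ms (3/2)
7. 6136.364ms @ 9 + 1022.727ms (3/2)
8. 7159.091ms @ 21/2 + 1022.727ms (3/2)
9. 8181.818ms @ 12 + 2045.455ms (3)
10. 10227.273ms @ 15 + 1022.727ms (3/2)
11. 11250.0ms @ 33/2 + 1022.727ms (3/2)
12. 12272.727ms @ 18 + 584.416ms (6/7)
13. 12857.143ms @ 132/7 + 584.416ms (6/7)
14. 13441.558ms @ 138/7 + 584.416ms (6/7)
15. 14025.974ms @ 144/7 + 1168.831ms (12/7)
16. 15194.805ms @ 156/7 + 584.416ms (6/7)
17. 15779.221ms @ 162/7 + 584.416ms (6/7)

note 10 onset = 15b = 10227.273ms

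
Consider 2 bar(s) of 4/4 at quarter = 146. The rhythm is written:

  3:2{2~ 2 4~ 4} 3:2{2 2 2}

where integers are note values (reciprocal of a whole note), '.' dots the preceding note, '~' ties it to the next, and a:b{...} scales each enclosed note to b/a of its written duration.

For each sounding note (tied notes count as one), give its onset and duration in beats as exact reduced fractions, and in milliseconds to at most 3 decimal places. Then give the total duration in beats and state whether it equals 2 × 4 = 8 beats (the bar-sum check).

1) 0.0ms=0b +1095.89ms=8/3b
2) 1095.89ms=8/3b +547.945ms=4/3b
3) 1643.836ms=4b +547.945ms=4/3b
4) 2191.781ms=16/3b +547.945ms=4/3b
5) 2739.726ms=20/3b +547.945ms=4/3b
Σ=8b of 8 (146bpm 4/4) — PASS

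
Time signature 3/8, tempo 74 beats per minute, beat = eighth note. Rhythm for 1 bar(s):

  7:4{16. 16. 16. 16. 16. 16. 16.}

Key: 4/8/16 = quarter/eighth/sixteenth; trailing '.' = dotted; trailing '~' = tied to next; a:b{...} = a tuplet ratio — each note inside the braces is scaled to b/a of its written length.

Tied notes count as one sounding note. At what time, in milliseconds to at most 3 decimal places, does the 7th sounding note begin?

note 7 onset = 18/7b = 2084.942ms

1. 0.0ms @ 0 + 347.49ms (3/7)
2. 347.49ms @ 3/7 + 347.49ms (3/7)
3. 694.981ms @ 6/7 + 347.49ms (3/7)
4. 1042.471ms @ 9/7 + 347.49ms (3/7)
5. 1389.961ms @ 12/7 + 347.49ms (3/7)
6. 1737.452ms @ 15/7 + 347.49ms (3/7)
7. 2084.942ms @ 18/7 + 347.49ms (3/7)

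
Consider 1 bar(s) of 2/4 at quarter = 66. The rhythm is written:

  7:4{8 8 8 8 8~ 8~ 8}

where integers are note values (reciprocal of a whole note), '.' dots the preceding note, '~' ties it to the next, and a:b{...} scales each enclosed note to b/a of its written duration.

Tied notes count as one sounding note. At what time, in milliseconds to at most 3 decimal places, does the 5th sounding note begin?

1. 0.0ms @ 0 + 259.74ms (2/7)
2. 259.74ms @ 2/7 + 259.74ms (2/7)
3. 519.481ms @ 4/7 + 259.74ms (2/7)
4. 779.221ms @ 6/7 + 259.74ms (2/7)
5. 1038.961ms @ 8/7 + 779.221ms (6/7)

note 5 onset = 8/7b = 1038.961ms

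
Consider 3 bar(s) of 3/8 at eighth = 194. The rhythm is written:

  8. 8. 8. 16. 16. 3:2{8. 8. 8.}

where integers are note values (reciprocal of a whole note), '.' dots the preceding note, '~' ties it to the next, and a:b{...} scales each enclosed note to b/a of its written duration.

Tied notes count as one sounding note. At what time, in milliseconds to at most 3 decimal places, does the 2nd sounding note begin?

1. 0.0ms @ 0 + 463.918ms (3/2)
2. 463.918ms @ 3/2 + 463.918ms (3/2)
3. 927.835ms @ 3 + 463.918ms (3/2)
4. 1391.753ms @ 9/2 + 231.959ms (3/4)
5. 1623.711ms @ 21/4 + 231.959ms (3/4)
6. 1855.67ms @ 6 + 309.278ms (1)
7. 2164.948ms @ 7 + 309.278ms (1)
8. 2474.227ms @ 8 + 309.278ms (1)

note 2 onset = 3/2b = 463.918ms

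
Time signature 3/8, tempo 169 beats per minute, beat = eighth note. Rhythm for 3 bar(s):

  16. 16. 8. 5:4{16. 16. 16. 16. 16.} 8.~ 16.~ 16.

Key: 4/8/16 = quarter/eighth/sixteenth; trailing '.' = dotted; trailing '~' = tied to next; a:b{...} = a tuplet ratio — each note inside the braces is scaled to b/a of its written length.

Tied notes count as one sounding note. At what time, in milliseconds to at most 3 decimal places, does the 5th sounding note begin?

note 5 onset = 18/5b = 1278.107ms

1. 0.0ms @ 0 + 266.272ms (3/4)
2. 266.272ms @ 3/4 + 266.272ms (3/4)
3. 532.544ms @ 3/2 + 532.544ms (3/2)
4. 1065.089ms @ 3 + 213.018ms (3/5)
5. 1278.107ms @ 18/5 + 213.018ms (3/5)
6. 1491.124ms @ 21/5 + 213.018ms (3/5)
7. 1704.142ms @ 24/5 + 213.018ms (3/5)
8. 1917.16ms @ 27/5 + 213.018ms (3/5)
9. 2130.178ms @ 6 + 1065.089ms (3)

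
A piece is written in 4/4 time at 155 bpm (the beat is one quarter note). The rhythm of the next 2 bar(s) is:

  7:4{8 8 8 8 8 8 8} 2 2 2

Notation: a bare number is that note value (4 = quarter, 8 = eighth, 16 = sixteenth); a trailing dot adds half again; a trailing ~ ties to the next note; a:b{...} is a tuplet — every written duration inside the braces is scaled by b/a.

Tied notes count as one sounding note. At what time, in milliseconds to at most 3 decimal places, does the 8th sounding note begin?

1. 0.0ms @ 0 + 110.599ms (2/7)
2. 110.599ms @ 2/7 + 110.599ms (2/7)
3. 221.198ms @ 4/7 + 110.599ms (2/7)
4. 331.797ms @ 6/7 + 110.599ms (2/7)
5. 442.396ms @ 8/7 + 110.599ms (2/7)
6. 552.995ms @ 10/7 + 110.599ms (2/7)
7. 663.594ms @ 12/7 + 110.599ms (2/7)
8. 774.194ms @ 2 + 774.194ms (2)
9. 1548.387ms @ 4 + 774.194ms (2)
10. 2322.581ms @ 6 + 774.194ms (2)

note 8 onset = 2b = 774.194ms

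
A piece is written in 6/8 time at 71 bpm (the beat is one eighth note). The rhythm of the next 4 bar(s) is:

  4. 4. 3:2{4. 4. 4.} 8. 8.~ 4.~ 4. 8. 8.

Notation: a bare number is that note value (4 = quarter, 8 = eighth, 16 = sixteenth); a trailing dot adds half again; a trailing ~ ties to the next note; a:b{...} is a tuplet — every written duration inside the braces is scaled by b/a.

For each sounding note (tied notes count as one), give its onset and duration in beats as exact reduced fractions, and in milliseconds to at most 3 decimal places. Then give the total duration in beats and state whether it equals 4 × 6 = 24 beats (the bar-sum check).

1) 0.0ms=0b +2535.211ms=3b
2) 2535.211ms=3b +2535.211ms=3b
3) 5070.423ms=6b +1690.141ms=2b
4) 6760.563ms=8b +1690.141ms=2b
5) 8450.704ms=10b +1690.141ms=2b
6) 10140.845ms=12b +1267.606ms=3/2b
7) 11408.451ms=27/2b +6338.028ms=15/2b
8) 17746.479ms=21b +1267.606ms=3/2b
9) 19014.085ms=45/2b +1267.606ms=3/2b
Σ=24b of 24 (71bpm 6/8) — PASS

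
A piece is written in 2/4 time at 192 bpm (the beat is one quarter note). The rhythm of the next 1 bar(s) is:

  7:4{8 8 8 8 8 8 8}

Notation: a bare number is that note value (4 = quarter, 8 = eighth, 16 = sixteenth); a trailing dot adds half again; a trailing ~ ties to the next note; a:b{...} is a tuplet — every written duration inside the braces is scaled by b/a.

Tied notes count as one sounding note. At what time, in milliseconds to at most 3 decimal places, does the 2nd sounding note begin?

note 2 onset = 2/7b = 89.286ms

1. 0.0ms @ 0 + 89.286ms (2/7)
2. 89.286ms @ 2/7 + 89.286ms (2/7)
3. 178.571ms @ 4/7 + 89.286ms (2/7)
4. 267.857ms @ 6/7 + 89.286ms (2/7)
5. 357.143ms @ 8/7 + 89.286ms (2/7)
6. 446.429ms @ 10/7 + 89.286ms (2/7)
7. 535.714ms @ 12/7 + 89.286ms (2/7)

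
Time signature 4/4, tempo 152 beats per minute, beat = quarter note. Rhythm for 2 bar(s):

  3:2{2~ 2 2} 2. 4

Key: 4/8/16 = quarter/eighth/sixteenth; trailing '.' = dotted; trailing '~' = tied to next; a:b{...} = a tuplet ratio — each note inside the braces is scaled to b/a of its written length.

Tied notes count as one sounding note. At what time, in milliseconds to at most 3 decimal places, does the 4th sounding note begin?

1. 0.0ms @ 0 + 1052.632ms (8/3)
2. 1052.632ms @ 8/3 + 526.316ms (4/3)
3. 1578.947ms @ 4 + 1184.211ms (3)
4. 2763.158ms @ 7 + 394.737ms (1)

note 4 onset = 7b = 2763.158ms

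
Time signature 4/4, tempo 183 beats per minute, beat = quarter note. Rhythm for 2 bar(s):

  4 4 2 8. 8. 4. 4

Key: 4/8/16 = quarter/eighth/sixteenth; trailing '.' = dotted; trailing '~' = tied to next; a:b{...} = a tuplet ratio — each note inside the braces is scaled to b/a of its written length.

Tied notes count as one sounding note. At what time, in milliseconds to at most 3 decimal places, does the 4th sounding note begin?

note 4 onset = 4b = 1311.475ms

1. 0.0ms @ 0 + 327.869ms (1)
2. 327.869ms @ 1 + 327.869ms (1)
3. 655.738ms @ 2 + 655.738ms (2)
4. 1311.475ms @ 4 + 245.902ms (3/4)
5. 1557.377ms @ 19/4 + 245.902ms (3/4)
6. 1803.279ms @ 11/2 + 491.803ms (3/2)
7. 2295.082ms @ 7 + 327.869ms (1)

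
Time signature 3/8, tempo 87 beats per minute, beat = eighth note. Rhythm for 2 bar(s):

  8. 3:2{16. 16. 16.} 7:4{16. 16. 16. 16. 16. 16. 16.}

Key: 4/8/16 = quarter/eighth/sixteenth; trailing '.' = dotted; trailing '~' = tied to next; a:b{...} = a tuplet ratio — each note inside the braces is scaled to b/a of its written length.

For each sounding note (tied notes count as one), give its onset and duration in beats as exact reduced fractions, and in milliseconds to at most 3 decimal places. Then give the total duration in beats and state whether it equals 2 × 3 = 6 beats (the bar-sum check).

1) 0.0ms=0b +1034.483ms=3/2b
2) 1034.483ms=3/2b +344.828ms=1/2b
3) 1379.31ms=2b +344.828ms=1/2b
4) 1724.138ms=5/2b +344.828ms=1/2b
5) 2068.966ms=3b +295.567ms=3/7b
6) 2364.532ms=24/7b +295.567ms=3/7b
7) 2660.099ms=27/7b +295.567ms=3/7b
8) 2955.665ms=30/7b +295.567ms=3/7b
9) 3251.232ms=33/7b +295.567ms=3/7b
10) 3546.798ms=36/7b +295.567ms=3/7b
11) 3842.365ms=39/7b +295.567ms=3/7b
Σ=6b of 6 (87bpm 3/8) — PASS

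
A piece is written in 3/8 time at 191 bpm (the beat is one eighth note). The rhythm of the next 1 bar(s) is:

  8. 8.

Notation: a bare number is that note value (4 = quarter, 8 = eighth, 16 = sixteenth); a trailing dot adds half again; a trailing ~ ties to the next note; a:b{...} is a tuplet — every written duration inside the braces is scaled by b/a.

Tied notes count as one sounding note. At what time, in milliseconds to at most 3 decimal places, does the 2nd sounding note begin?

1. 0.0ms @ 0 + 471.204ms (3/2)
2. 471.204ms @ 3/2 + 471.204ms (3/2)

note 2 onset = 3/2b = 471.204ms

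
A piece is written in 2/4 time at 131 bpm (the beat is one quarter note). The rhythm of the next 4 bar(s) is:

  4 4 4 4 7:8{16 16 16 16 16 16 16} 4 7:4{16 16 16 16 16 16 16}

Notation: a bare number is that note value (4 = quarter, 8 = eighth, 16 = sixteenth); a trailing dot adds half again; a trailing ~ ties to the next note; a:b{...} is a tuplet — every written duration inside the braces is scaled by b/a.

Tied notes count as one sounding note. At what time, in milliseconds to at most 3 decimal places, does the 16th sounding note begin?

1. 0.0ms @ 0 + 458.015ms (1)
2. 458.015ms @ 1 + 458.015ms (1)
3. 916.031ms @ 2 + 458.015ms (1)
4. 1374.046ms @ 3 + 458.015ms (1)
5. 1832.061ms @ 4 + 130.862ms (2/7)
6. 1962.923ms @ 30/7 + 130.862ms (2/7)
7. 2093.784ms @ 32/7 + 130.862ms (2/7)
8. 2224.646ms @ 34/7 + 130.862ms (2/7)
9. 2355.507ms @ 36/7 + 130.862ms (2/7)
10. 2486.369ms @ 38/7 + 130.862ms (2/7)
11. 2617.23ms @ 40/7 + 130.862ms (2/7)
12. 2748.092ms @ 6 + 458.015ms (1)
13. 3206.107ms @ 7 + 65.431ms (1/7)
14. 3271.538ms @ 50/7 + 65.431ms (1/7)
15. 3336.968ms @ 51/7 + 65.431ms (1/7)
16. 3402.399ms @ 52/7 + 65.431ms (1/7)
17. 3467.83ms @ 53/7 + 65.431ms (1/7)
18. 3533.261ms @ 54/7 + 65.431ms (1/7)
19. 3598.691ms @ 55/7 + 65.431ms (1/7)

note 16 onset = 52/7b = 3402.399ms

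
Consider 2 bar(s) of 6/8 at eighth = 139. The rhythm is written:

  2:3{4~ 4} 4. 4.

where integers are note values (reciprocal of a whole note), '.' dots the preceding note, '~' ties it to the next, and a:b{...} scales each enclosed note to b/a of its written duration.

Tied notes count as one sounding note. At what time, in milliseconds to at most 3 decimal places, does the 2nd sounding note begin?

note 2 onset = 6b = 2589.928ms

1. 0.0ms @ 0 + 2589.928ms (6)
2. 2589.928ms @ 6 + 1294.964ms (3)
3. 3884.892ms @ 9 + 1294.964ms (3)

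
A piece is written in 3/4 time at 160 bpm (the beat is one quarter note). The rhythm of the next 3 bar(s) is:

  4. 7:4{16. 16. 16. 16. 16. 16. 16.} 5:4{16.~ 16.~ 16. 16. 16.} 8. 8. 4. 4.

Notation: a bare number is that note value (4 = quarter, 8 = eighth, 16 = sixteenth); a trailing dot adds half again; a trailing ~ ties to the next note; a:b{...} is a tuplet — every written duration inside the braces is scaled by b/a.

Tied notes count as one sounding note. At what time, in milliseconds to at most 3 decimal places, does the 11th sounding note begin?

1. 0.0ms @ 0 + 562.5ms (3/2)
2. 562.5ms @ 3/2 + 80.357ms (3/14)
3. 642.857ms @ 12/7 + 80.357ms (3/14)
4. 723.214ms @ 27/14 + 80.357ms (3/14)
5. 803.571ms @ 15/7 + 80.357ms (3/14)
6. 883.929ms @ 33/14 + 80.357ms (3/14)
7. 964.286ms @ 18/7 + 80.357ms (3/14)
8. 1044.643ms @ 39/14 + 80.357ms (3/14)
9. 1125.0ms @ 3 + 337.5ms (9/10)
10. 1462.5ms @ 39/10 + 112.5ms (3/10)
11. 1575.0ms @ 21/5 + 112.5ms (3/10)
12. 1687.5ms @ 9/2 + 281.25ms (3/4)
13. 1968.75ms @ 21/4 + 281.25ms (3/4)
14. 2250.0ms @ 6 + 562.5ms (3/2)
15. 2812.5ms @ 15/2 + 562.5ms (3/2)

note 11 onset = 21/5b = 1575.0ms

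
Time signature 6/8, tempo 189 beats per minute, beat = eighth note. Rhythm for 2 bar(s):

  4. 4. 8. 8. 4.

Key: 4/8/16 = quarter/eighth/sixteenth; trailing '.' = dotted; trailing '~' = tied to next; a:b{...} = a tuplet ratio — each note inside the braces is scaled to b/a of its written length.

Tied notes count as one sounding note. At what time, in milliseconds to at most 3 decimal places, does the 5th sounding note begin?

1. 0.0ms @ 0 + 952.381ms (3)
2. 952.381ms @ 3 + 952.381ms (3)
3. 1904.762ms @ 6 + 476.19ms (3/2)
4. 2380.952ms @ 15/2 + 476.19ms (3/2)
5. 2857.143ms @ 9 + 952.381ms (3)

note 5 onset = 9b = 2857.143ms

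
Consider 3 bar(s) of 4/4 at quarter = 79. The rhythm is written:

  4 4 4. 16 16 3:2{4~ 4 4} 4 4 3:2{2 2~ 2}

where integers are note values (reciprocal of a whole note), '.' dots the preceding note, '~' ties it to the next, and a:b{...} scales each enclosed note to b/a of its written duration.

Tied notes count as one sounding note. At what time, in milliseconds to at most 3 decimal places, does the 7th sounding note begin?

note 7 onset = 16/3b = 4050.633ms

1. 0.0ms @ 0 + 759.494ms (1)
2. 759.494ms @ 1 + 759.494ms (1)
3. 1518.987ms @ 2 + 1139.241ms (3/2)
4. 2658.228ms @ 7/2 + 189.873ms (1/4)
5. 2848.101ms @ 15/4 + 189.873ms (1/4)
6. 3037.975ms @ 4 + 1012.658ms (4/3)
7. 4050.633ms @ 16/3 + 506.329ms (2/3)
8. 4556.962ms @ 6 + 759.494ms (1)
9. 5316.456ms @ 7 + 759.494ms (1)
10. 6075.949ms @ 8 + 1012.658ms (4/3)
11. 7088.608ms @ 28/3 + 2025.316ms (8/3)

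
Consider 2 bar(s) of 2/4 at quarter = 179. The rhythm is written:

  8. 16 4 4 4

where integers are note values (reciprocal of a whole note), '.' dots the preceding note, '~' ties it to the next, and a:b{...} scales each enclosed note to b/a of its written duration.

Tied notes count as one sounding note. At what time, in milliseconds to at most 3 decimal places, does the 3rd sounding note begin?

note 3 onset = 1b = 335.196ms

1. 0.0ms @ 0 + 251.397ms (3/4)
2. 251.397ms @ 3/4 + 83.799ms (1/4)
3. 335.196ms @ 1 + 335.196ms (1)
4. 670.391ms @ 2 + 335.196ms (1)
5. 1005.587ms @ 3 + 335.196ms (1)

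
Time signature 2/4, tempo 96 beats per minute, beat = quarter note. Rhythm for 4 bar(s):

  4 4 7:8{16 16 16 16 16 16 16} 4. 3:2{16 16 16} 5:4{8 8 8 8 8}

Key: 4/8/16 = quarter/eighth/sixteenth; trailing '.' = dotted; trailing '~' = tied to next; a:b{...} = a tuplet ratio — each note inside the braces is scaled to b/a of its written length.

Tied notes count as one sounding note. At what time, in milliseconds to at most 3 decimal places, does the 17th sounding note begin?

1. 0.0ms @ 0 + 625.0ms (1)
2. 625.0ms @ 1 + 625.0ms (1)
3. 1250.0ms @ 2 + 178.571ms (2/7)
4. 1428.571ms @ 16/7 + 178.571ms (2/7)
5. 1607.143ms @ 18/7 + 178.571ms (2/7)
6. 1785.714ms @ 20/7 + 178.571ms (2/7)
7. 1964.286ms @ 22/7 + 178.571ms (2/7)
8. 2142.857ms @ 24/7 + 178.571ms (2/7)
9. 2321.429ms @ 26/7 + 178.571ms (2/7)
10. 2500.0ms @ 4 + 937.5ms (3/2)
11. 3437.5ms @ 11/2 + 104.167ms (1/6)
12. 3541.667ms @ 17/3 + 104.167ms (1/6)
13. 3645.833ms @ 35/6 + 104.167ms (1/6)
14. 3750.0ms @ 6 + 250.0ms (2/5)
15. 4000.0ms @ 32/5 + 250.0ms (2/5)
16. 4250.0ms @ 34/5 + 250.0ms (2/5)
17. 4500.0ms @ 36/5 + 250.0ms (2/5)
18. 4750.0ms @ 38/5 + 250.0ms (2/5)

note 17 onset = 36/5b = 4500.0ms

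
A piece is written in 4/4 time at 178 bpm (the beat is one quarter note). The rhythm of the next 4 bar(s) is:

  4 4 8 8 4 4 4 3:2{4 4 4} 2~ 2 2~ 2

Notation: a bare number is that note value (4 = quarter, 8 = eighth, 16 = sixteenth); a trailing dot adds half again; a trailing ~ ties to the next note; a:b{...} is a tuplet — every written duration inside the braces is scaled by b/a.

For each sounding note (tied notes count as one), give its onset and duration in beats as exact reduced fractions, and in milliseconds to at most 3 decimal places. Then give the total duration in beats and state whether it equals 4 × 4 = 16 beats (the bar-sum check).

1) 0.0ms=0b +337.079ms=1b
2) 337.079ms=1b +337.079ms=1b
3) 674.157ms=2b +168.539ms=1/2b
4) 842.697ms=5/2b +168.539ms=1/2b
5) 1011.236ms=3b +337.079ms=1b
6) 1348.315ms=4b +337.079ms=1b
7) 1685.393ms=5b +337.079ms=1b
8) 2022.472ms=6b +224.719ms=2/3b
9) 2247.191ms=20/3b +224.719ms=2/3b
10) 2471.91ms=22/3b +224.719ms=2/3b
11) 2696.629ms=8b +1348.315ms=4b
12) 4044.944ms=12b +1348.315ms=4b
Σ=16b of 16 (178bpm 4/4) — PASS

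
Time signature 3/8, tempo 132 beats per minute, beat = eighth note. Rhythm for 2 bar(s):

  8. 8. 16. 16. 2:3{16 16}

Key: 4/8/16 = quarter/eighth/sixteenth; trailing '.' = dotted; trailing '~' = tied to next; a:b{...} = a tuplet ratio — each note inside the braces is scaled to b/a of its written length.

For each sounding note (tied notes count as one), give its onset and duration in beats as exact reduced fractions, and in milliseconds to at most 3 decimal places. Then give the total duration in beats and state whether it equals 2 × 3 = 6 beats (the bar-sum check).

1) 0.0ms=0b +681.818ms=3/2b
2) 681.818ms=3/2b +681.818ms=3/2b
3) 1363.636ms=3b +340.909ms=3/4b
4) 1704.545ms=15/4b +340.909ms=3/4b
5) 2045.455ms=9/2b +340.909ms=3/4b
6) 2386.364ms=21/4b +340.909ms=3/4b
Σ=6b of 6 (132bpm 3/8) — PASS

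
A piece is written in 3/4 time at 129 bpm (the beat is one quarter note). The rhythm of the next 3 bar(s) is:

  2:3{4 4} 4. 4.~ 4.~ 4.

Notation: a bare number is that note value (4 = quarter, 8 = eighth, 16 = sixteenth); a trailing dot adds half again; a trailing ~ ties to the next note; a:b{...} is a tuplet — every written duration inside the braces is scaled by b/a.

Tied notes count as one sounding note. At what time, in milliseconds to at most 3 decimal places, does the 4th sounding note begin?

note 4 onset = 9/2b = 2093.023ms

1. 0.0ms @ 0 + 697.674ms (3/2)
2. 697.674ms @ 3/2 + 697.674ms (3/2)
3. 1395.349ms @ 3 + 697.674ms (3/2)
4. 2093.023ms @ 9/2 + 2093.023ms (9/2)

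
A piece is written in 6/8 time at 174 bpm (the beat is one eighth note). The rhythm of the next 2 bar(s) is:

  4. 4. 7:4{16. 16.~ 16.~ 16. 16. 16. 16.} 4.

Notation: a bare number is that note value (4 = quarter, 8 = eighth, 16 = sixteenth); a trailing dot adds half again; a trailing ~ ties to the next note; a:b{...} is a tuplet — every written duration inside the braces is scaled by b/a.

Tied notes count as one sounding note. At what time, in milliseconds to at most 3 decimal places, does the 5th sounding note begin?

note 5 onset = 54/7b = 2660.099ms

1. 0.0ms @ 0 + 1034.483ms (3)
2. 1034.483ms @ 3 + 1034.483ms (3)
3. 2068.966ms @ 6 + 147.783ms (3/7)
4. 2216.749ms @ 45/7 + 443.35ms (9/7)
5. 2660.099ms @ 54/7 + 147.783ms (3/7)
6. 2807.882ms @ 57/7 + 147.783ms (3/7)
7. 2955.665ms @ 60/7 + 147.783ms (3/7)
8. 3103.448ms @ 9 + 1034.483ms (3)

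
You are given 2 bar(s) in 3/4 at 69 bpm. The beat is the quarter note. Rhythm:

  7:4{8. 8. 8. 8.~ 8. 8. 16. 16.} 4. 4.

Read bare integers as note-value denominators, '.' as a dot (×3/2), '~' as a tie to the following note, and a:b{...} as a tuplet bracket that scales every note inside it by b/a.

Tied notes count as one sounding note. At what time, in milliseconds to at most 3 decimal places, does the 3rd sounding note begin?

1. 0.0ms @ 0 + 372.671ms (3/7)
2. 372.671ms @ 3/7 + 372.671ms (3/7)
3. 745.342ms @ 6/7 + 372.671ms (3/7)
4. 1118.012ms @ 9/7 + 745.342ms (6/7)
5. 1863.354ms @ 15/7 + 372.671ms (3/7)
6. 2236.025ms @ 18/7 + 186.335ms (3/14)
7. 2422.36ms @ 39/14 + 186.335ms (3/14)
8. 2608.696ms @ 3 + 1304.348ms (3/2)
9. 3913.043ms @ 9/2 + 1304.348ms (3/2)

note 3 onset = 6/7b = 745.342ms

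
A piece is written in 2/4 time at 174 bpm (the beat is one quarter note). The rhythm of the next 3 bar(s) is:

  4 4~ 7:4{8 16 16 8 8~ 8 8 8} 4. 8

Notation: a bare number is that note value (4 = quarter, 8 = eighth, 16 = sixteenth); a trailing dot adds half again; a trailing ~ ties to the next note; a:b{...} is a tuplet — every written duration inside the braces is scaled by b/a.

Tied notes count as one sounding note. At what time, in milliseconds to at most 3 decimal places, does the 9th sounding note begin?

1. 0.0ms @ 0 + 344.828ms (1)
2. 344.828ms @ 1 + 443.35ms (9/7)
3. 788.177ms @ 16/7 + 49.261ms (1/7)
4. 837.438ms @ 17/7 + 49.261ms (1/7)
5. 886.7ms @ 18/7 + 98.522ms (2/7)
6. 985.222ms @ 20/7 + 197.044ms (4/7)
7. 1182.266ms @ 24/7 + 98.522ms (2/7)
8. 1280.788ms @ 26/7 + 98.522ms (2/7)
9. 1379.31ms @ 4 + 517.241ms (3/2)
10. 1896.552ms @ 11/2 + 172.414ms (1/2)

note 9 onset = 4b = 1379.31ms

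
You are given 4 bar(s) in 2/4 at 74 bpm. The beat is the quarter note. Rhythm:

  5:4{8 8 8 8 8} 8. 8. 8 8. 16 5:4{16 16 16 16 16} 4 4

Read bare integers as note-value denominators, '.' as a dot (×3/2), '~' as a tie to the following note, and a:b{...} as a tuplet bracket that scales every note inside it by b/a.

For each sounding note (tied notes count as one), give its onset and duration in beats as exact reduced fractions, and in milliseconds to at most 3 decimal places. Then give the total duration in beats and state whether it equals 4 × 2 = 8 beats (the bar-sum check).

1) 0.0ms=0b +324.324ms=2/5b
2) 324.324ms=2/5b +324.324ms=2/5b
3) 648.649ms=4/5b +324.324ms=2/5b
4) 972.973ms=6/5b +324.324ms=2/5b
5) 1297.297ms=8/5b +324.324ms=2/5b
6) 1621.622ms=2b +608.108ms=3/4b
7) 2229.73ms=11/4b +608.108ms=3/4b
8) 2837.838ms=7/2b +405.405ms=1/2b
9) 3243.243ms=4b +608.108ms=3/4b
10) 3851.351ms=19/4b +202.703ms=1/4b
11) 4054.054ms=5b +162.162ms=1/5b
12) 4216.216ms=26/5b +162.162ms=1/5b
13) 4378.378ms=27/5b +162.162ms=1/5b
14) 4540.541ms=28/5b +162.162ms=1/5b
15) 4702.703ms=29/5b +162.162ms=1/5b
16) 4864.865ms=6b +810.811ms=1b
17) 5675.676ms=7b +810.811ms=1b
Σ=8b of 8 (74bpm 2/4) — PASS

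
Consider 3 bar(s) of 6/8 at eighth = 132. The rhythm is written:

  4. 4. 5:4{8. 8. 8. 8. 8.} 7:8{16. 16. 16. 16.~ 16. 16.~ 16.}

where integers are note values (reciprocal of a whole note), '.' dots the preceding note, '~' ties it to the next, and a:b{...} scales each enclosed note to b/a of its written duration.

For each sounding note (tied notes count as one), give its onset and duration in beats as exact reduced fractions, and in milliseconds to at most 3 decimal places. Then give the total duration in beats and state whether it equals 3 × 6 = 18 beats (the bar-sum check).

1) 0.0ms=0b +1363.636ms=3b
2) 1363.636ms=3b +1363.636ms=3b
3) 2727.273ms=6b +545.455ms=6/5b
4) 3272.727ms=36/5b +545.455ms=6/5b
5) 3818.182ms=42/5b +545.455ms=6/5b
6) 4363.636ms=48/5b +545.455ms=6/5b
7) 4909.091ms=54/5b +545.455ms=6/5b
8) 5454.545ms=12b +389.61ms=6/7b
9) 5844.156ms=90/7b +389.61ms=6/7b
10) 6233.766ms=96/7b +389.61ms=6/7b
11) 6623.377ms=102/7b +779.221ms=12/7b
12) 7402.597ms=114/7b +779.221ms=12/7b
Σ=18b of 18 (132bpm 6/8) — PASS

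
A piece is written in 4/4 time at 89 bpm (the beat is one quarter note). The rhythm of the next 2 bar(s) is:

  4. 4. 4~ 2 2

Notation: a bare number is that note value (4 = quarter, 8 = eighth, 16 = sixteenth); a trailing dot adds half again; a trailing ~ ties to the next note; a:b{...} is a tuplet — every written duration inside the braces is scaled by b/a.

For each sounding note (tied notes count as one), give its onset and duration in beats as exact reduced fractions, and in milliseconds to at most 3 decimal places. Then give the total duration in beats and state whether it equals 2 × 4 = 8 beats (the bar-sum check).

1) 0.0ms=0b +1011.236ms=3/2b
2) 1011.236ms=3/2b +1011.236ms=3/2b
3) 2022.472ms=3b +2022.472ms=3b
4) 4044.944ms=6b +1348.315ms=2b
Σ=8b of 8 (89bpm 4/4) — PASS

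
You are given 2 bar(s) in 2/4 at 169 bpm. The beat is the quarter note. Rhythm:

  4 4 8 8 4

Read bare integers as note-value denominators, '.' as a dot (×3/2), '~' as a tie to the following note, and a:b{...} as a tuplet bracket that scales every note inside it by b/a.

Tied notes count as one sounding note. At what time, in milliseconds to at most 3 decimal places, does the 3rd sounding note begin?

note 3 onset = 2b = 710.059ms

1. 0.0ms @ 0 + 355.03ms (1)
2. 355.03ms @ 1 + 355.03ms (1)
3. 710.059ms @ 2 + 177.515ms (1/2)
4. 887.574ms @ 5/2 + 177.515ms (1/2)
5. 1065.089ms @ 3 + 355.03ms (1)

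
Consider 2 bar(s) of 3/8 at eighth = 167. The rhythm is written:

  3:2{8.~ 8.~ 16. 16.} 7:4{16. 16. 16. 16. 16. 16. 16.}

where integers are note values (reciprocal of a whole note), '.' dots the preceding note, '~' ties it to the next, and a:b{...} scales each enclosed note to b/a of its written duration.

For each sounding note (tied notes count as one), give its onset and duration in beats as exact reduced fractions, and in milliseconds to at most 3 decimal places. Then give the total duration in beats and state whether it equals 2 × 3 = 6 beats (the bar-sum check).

1) 0.0ms=0b +898.204ms=5/2b
2) 898.204ms=5/2b +179.641ms=1/2b
3) 1077.844ms=3b +153.978ms=3/7b
4) 1231.822ms=24/7b +153.978ms=3/7b
5) 1385.8ms=27/7b +153.978ms=3/7b
6) 1539.778ms=30/7b +153.978ms=3/7b
7) 1693.755ms=33/7b +153.978ms=3/7b
8) 1847.733ms=36/7b +153.978ms=3/7b
9) 2001.711ms=39/7b +153.978ms=3/7b
Σ=6b of 6 (167bpm 3/8) — PASS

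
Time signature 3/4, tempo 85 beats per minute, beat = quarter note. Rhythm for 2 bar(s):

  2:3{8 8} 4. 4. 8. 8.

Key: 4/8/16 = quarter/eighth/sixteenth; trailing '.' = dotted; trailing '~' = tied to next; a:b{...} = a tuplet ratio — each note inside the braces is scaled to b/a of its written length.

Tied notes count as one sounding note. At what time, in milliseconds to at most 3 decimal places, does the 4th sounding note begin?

note 4 onset = 3b = 2117.647ms

1. 0.0ms @ 0 + 529.412ms (3/4)
2. 529.412ms @ 3/4 + 529.412ms (3/4)
3. 1058.824ms @ 3/2 + 1058.824ms (3/2)
4. 2117.647ms @ 3 + 1058.824ms (3/2)
5. 3176.471ms @ 9/2 + 529.412ms (3/4)
6. 3705.882ms @ 21/4 + 529.412ms (3/4)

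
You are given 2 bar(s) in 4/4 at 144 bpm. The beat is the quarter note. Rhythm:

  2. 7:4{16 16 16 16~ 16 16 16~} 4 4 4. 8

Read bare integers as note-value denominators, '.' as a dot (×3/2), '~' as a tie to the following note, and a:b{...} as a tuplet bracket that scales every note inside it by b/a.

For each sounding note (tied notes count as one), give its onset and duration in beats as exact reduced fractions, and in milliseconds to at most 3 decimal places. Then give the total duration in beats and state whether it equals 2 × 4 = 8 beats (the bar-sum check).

1) 0.0ms=0b +1250.0ms=3b
2) 1250.0ms=3b +59.524ms=1/7b
3) 1309.524ms=22/7b +59.524ms=1/7b
4) 1369.048ms=23/7b +59.524ms=1/7b
5) 1428.571ms=24/7b +119.048ms=2/7b
6) 1547.619ms=26/7b +59.524ms=1/7b
7) 1607.143ms=27/7b +476.19ms=8/7b
8) 2083.333ms=5b +416.667ms=1b
9) 2500.0ms=6b +625.0ms=3/2b
10) 3125.0ms=15/2b +208.333ms=1/2b
Σ=8b of 8 (144bpm 4/4) — PASS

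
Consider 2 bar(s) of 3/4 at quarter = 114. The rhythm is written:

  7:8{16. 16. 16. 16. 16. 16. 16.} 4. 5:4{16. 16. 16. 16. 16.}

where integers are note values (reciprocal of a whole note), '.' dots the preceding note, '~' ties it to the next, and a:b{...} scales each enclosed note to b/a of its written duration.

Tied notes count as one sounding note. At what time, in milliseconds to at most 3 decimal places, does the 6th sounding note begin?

note 6 onset = 15/7b = 1127.82ms

1. 0.0ms @ 0 + 225.564ms (3/7)
2. 225.564ms @ 3/7 + 225.564ms (3/7)
3. 451.128ms @ 6/7 + 225.564ms (3/7)
4. 676.692ms @ 9/7 + 225.564ms (3/7)
5. 902.256ms @ 12/7 + 225.564ms (3/7)
6. 1127.82ms @ 15/7 + 225.564ms (3/7)
7. 1353.383ms @ 18/7 + 225.564ms (3/7)
8. 1578.947ms @ 3 + 789.474ms (3/2)
9. 2368.421ms @ 9/2 + 157.895ms (3/10)
10. 2526.316ms @ 24/5 + 157.895ms (3/10)
11. 2684.211ms @ 51/10 + 157.895ms (3/10)
12. 2842.105ms @ 27/5 + 157.895ms (3/10)
13. 3000.0ms @ 57/10 + 157.895ms (3/10)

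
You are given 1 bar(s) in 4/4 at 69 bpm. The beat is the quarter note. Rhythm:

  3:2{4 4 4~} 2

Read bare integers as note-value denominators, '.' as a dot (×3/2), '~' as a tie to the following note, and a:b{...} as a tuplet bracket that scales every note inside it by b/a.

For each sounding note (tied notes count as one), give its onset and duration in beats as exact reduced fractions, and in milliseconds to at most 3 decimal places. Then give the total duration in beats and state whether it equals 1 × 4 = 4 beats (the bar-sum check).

1) 0.0ms=0b +579.71ms=2/3b
2) 579.71ms=2/3b +579.71ms=2/3b
3) 1159.42ms=4/3b +2318.841ms=8/3b
Σ=4b of 4 (69bpm 4/4) — PASS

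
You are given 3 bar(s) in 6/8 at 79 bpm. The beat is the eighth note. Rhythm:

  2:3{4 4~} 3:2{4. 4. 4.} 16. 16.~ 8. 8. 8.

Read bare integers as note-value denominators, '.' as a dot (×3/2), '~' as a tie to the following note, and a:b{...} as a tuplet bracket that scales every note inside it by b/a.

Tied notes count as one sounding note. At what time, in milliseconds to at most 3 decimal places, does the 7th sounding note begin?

1. 0.0ms @ 0 + 2278.481ms (3)
2. 2278.481ms @ 3 + 3797.468ms (5)
3. 6075.949ms @ 8 + 1518.987ms (2)
4. 7594.937ms @ 10 + 1518.987ms (2)
5. 9113.924ms @ 12 + 569.62ms (3/4)
6. 9683.544ms @ 51/4 + 1708.861ms (9/4)
7. 11392.405ms @ 15 + 1139.241ms (3/2)
8. 12531.646ms @ 33/2 + 1139.241ms (3/2)

note 7 onset = 15b = 11392.405ms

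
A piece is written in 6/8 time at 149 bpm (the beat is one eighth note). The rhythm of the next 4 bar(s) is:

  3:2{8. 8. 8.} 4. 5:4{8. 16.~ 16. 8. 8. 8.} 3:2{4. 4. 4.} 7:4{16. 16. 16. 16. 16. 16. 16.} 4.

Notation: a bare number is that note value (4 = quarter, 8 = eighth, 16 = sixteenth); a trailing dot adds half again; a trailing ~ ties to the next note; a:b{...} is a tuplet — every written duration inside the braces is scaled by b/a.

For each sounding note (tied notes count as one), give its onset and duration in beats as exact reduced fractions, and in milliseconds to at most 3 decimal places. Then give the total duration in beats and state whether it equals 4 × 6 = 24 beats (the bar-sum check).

1) 0.0ms=0b +402.685ms=1b
2) 402.685ms=1b +402.685ms=1b
3) 805.369ms=2b +402.685ms=1b
4) 1208.054ms=3b +1208.054ms=3b
5) 2416.107ms=6b +483.221ms=6/5b
6) 2899.329ms=36/5b +483.221ms=6/5b
7) 3382.55ms=42/5b +483.221ms=6/5b
8) 3865.772ms=48/5b +483.221ms=6/5b
9) 4348.993ms=54/5b +483.221ms=6/5b
10) 4832.215ms=12b +805.369ms=2b
11) 5637.584ms=14b +805.369ms=2b
12) 6442.953ms=16b +805.369ms=2b
13) 7248.322ms=18b +172.579ms=3/7b
14) 7420.901ms=129/7b +172.579ms=3/7b
15) 7593.48ms=132/7b +172.579ms=3/7b
16) 7766.059ms=135/7b +172.579ms=3/7b
17) 7938.639ms=138/7b +172.579ms=3/7b
18) 8111.218ms=141/7b +172.579ms=3/7b
19) 8283.797ms=144/7b +172.579ms=3/7b
20) 8456.376ms=21b +1208.054ms=3b
Σ=24b of 24 (149bpm 6/8) — PASS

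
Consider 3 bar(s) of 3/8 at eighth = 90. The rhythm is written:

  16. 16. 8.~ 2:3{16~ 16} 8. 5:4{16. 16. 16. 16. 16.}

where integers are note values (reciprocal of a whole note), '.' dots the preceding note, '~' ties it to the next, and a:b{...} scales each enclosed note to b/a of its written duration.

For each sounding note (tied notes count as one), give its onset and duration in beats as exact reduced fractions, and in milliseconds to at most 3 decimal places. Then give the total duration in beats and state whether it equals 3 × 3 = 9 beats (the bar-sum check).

1) 0.0ms=0b +500.0ms=3/4b
2) 500.0ms=3/4b +500.0ms=3/4b
3) 1000.0ms=3/2b +2000.0ms=3b
4) 3000.0ms=9/2b +1000.0ms=3/2b
5) 4000.0ms=6b +400.0ms=3/5b
6) 4400.0ms=33/5b +400.0ms=3/5b
7) 4800.0ms=36/5b +400.0ms=3/5b
8) 5200.0ms=39/5b +400.0ms=3/5b
9) 5600.0ms=42/5b +400.0ms=3/5b
Σ=9b of 9 (90bpm 3/8) — PASS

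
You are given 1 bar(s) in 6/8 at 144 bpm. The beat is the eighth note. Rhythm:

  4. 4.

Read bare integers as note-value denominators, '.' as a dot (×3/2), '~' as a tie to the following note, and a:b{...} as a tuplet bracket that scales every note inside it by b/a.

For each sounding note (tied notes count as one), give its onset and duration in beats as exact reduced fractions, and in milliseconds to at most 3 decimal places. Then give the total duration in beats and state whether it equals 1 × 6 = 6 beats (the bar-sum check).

1) 0.0ms=0b +1250.0ms=3b
2) 1250.0ms=3b +1250.0ms=3b
Σ=6b of 6 (144bpm 6/8) — PASS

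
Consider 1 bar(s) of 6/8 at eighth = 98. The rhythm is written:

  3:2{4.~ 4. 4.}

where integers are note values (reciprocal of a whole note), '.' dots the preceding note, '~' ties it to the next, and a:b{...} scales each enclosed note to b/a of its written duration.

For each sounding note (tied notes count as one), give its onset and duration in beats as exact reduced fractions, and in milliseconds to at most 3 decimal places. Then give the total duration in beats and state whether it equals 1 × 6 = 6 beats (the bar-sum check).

1) 0.0ms=0b +2448.98ms=4b
2) 2448.98ms=4b +1224.49ms=2b
Σ=6b of 6 (98bpm 6/8) — PASS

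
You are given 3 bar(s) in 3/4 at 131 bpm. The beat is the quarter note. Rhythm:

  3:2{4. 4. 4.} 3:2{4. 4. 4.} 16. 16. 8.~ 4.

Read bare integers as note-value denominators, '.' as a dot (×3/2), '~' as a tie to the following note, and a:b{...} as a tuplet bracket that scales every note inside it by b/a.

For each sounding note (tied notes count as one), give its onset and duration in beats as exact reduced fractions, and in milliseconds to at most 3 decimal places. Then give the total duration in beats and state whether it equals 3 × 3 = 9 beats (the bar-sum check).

1) 0.0ms=0b +458.015ms=1b
2) 458.015ms=1b +458.015ms=1b
3) 916.031ms=2b +458.015ms=1b
4) 1374.046ms=3b +458.015ms=1b
5) 1832.061ms=4b +458.015ms=1b
6) 2290.076ms=5b +458.015ms=1b
7) 2748.092ms=6b +171.756ms=3/8b
8) 2919.847ms=51/8b +171.756ms=3/8b
9) 3091.603ms=27/4b +1030.534ms=9/4b
Σ=9b of 9 (131bpm 3/4) — PASS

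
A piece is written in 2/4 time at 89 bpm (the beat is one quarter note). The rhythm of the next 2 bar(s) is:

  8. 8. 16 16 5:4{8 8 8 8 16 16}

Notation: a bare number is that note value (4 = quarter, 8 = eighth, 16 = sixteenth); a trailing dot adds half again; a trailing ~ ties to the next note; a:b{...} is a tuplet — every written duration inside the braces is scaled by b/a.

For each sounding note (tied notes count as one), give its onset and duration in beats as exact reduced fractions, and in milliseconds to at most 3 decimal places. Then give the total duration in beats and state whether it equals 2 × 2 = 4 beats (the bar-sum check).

1) 0.0ms=0b +505.618ms=3/4b
2) 505.618ms=3/4b +505.618ms=3/4b
3) 1011.236ms=3/2b +168.539ms=1/4b
4) 1179.775ms=7/4b +168.539ms=1/4b
5) 1348.315ms=2b +269.663ms=2/5b
6) 1617.978ms=12/5b +269.663ms=2/5b
7) 1887.64ms=14/5b +269.663ms=2/5b
8) 2157.303ms=16/5b +269.663ms=2/5b
9) 2426.966ms=18/5b +134.831ms=1/5b
10) 2561.798ms=19/5b +134.831ms=1/5b
Σ=4b of 4 (89bpm 2/4) — PASS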